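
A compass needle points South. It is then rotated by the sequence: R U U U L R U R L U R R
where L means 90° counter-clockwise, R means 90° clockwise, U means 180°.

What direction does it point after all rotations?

Answer: Final heading: West

Derivation:
Start: South
  R (right (90° clockwise)) -> West
  U (U-turn (180°)) -> East
  U (U-turn (180°)) -> West
  U (U-turn (180°)) -> East
  L (left (90° counter-clockwise)) -> North
  R (right (90° clockwise)) -> East
  U (U-turn (180°)) -> West
  R (right (90° clockwise)) -> North
  L (left (90° counter-clockwise)) -> West
  U (U-turn (180°)) -> East
  R (right (90° clockwise)) -> South
  R (right (90° clockwise)) -> West
Final: West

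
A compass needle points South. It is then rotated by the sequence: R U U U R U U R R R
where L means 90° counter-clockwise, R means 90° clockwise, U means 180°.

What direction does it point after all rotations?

Answer: Final heading: East

Derivation:
Start: South
  R (right (90° clockwise)) -> West
  U (U-turn (180°)) -> East
  U (U-turn (180°)) -> West
  U (U-turn (180°)) -> East
  R (right (90° clockwise)) -> South
  U (U-turn (180°)) -> North
  U (U-turn (180°)) -> South
  R (right (90° clockwise)) -> West
  R (right (90° clockwise)) -> North
  R (right (90° clockwise)) -> East
Final: East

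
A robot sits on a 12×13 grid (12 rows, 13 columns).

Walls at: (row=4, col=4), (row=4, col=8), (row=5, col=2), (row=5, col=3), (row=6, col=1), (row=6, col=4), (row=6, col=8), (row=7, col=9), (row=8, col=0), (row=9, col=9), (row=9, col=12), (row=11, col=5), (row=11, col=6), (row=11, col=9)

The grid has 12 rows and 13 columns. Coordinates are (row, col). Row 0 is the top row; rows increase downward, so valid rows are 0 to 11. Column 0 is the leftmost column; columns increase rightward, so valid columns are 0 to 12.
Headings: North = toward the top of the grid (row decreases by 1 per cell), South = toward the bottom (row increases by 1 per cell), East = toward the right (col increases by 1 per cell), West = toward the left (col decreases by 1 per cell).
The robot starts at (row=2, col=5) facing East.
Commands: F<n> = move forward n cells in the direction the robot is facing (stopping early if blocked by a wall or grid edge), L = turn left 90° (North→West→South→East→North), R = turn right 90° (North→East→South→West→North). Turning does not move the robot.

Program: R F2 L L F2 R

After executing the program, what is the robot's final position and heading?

Start: (row=2, col=5), facing East
  R: turn right, now facing South
  F2: move forward 2, now at (row=4, col=5)
  L: turn left, now facing East
  L: turn left, now facing North
  F2: move forward 2, now at (row=2, col=5)
  R: turn right, now facing East
Final: (row=2, col=5), facing East

Answer: Final position: (row=2, col=5), facing East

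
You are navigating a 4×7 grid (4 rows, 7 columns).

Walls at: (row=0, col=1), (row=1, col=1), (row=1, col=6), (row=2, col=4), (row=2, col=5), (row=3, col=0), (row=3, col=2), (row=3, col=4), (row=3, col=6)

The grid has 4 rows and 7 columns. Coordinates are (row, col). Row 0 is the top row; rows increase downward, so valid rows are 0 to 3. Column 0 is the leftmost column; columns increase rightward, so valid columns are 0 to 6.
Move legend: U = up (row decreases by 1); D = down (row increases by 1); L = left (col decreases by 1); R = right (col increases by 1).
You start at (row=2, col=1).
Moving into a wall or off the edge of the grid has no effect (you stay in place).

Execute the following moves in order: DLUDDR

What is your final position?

Start: (row=2, col=1)
  D (down): (row=2, col=1) -> (row=3, col=1)
  L (left): blocked, stay at (row=3, col=1)
  U (up): (row=3, col=1) -> (row=2, col=1)
  D (down): (row=2, col=1) -> (row=3, col=1)
  D (down): blocked, stay at (row=3, col=1)
  R (right): blocked, stay at (row=3, col=1)
Final: (row=3, col=1)

Answer: Final position: (row=3, col=1)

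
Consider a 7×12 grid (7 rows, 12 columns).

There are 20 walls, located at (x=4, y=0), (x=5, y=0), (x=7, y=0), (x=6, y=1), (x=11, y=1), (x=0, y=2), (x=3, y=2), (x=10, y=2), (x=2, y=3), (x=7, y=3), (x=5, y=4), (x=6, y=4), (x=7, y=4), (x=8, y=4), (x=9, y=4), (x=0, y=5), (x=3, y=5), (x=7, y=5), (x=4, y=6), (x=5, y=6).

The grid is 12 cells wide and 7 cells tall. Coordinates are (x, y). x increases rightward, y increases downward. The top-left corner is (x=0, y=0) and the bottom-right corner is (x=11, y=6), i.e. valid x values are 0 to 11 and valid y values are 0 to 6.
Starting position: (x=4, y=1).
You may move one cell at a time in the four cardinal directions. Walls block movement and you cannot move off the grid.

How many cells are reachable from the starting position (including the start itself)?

BFS flood-fill from (x=4, y=1):
  Distance 0: (x=4, y=1)
  Distance 1: (x=3, y=1), (x=5, y=1), (x=4, y=2)
  Distance 2: (x=3, y=0), (x=2, y=1), (x=5, y=2), (x=4, y=3)
  Distance 3: (x=2, y=0), (x=1, y=1), (x=2, y=2), (x=6, y=2), (x=3, y=3), (x=5, y=3), (x=4, y=4)
  Distance 4: (x=1, y=0), (x=0, y=1), (x=1, y=2), (x=7, y=2), (x=6, y=3), (x=3, y=4), (x=4, y=5)
  Distance 5: (x=0, y=0), (x=7, y=1), (x=8, y=2), (x=1, y=3), (x=2, y=4), (x=5, y=5)
  Distance 6: (x=8, y=1), (x=9, y=2), (x=0, y=3), (x=8, y=3), (x=1, y=4), (x=2, y=5), (x=6, y=5)
  Distance 7: (x=8, y=0), (x=9, y=1), (x=9, y=3), (x=0, y=4), (x=1, y=5), (x=2, y=6), (x=6, y=6)
  Distance 8: (x=9, y=0), (x=10, y=1), (x=10, y=3), (x=1, y=6), (x=3, y=6), (x=7, y=6)
  Distance 9: (x=10, y=0), (x=11, y=3), (x=10, y=4), (x=0, y=6), (x=8, y=6)
  Distance 10: (x=11, y=0), (x=11, y=2), (x=11, y=4), (x=8, y=5), (x=10, y=5), (x=9, y=6)
  Distance 11: (x=9, y=5), (x=11, y=5), (x=10, y=6)
  Distance 12: (x=11, y=6)
Total reachable: 63 (grid has 64 open cells total)

Answer: Reachable cells: 63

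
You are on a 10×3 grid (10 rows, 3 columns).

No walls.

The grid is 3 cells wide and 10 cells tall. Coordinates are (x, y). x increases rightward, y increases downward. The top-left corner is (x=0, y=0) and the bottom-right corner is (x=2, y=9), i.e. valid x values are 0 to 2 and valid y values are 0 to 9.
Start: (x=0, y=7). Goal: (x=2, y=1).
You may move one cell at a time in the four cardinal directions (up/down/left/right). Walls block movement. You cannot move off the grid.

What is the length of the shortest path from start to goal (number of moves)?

BFS from (x=0, y=7) until reaching (x=2, y=1):
  Distance 0: (x=0, y=7)
  Distance 1: (x=0, y=6), (x=1, y=7), (x=0, y=8)
  Distance 2: (x=0, y=5), (x=1, y=6), (x=2, y=7), (x=1, y=8), (x=0, y=9)
  Distance 3: (x=0, y=4), (x=1, y=5), (x=2, y=6), (x=2, y=8), (x=1, y=9)
  Distance 4: (x=0, y=3), (x=1, y=4), (x=2, y=5), (x=2, y=9)
  Distance 5: (x=0, y=2), (x=1, y=3), (x=2, y=4)
  Distance 6: (x=0, y=1), (x=1, y=2), (x=2, y=3)
  Distance 7: (x=0, y=0), (x=1, y=1), (x=2, y=2)
  Distance 8: (x=1, y=0), (x=2, y=1)  <- goal reached here
One shortest path (8 moves): (x=0, y=7) -> (x=1, y=7) -> (x=2, y=7) -> (x=2, y=6) -> (x=2, y=5) -> (x=2, y=4) -> (x=2, y=3) -> (x=2, y=2) -> (x=2, y=1)

Answer: Shortest path length: 8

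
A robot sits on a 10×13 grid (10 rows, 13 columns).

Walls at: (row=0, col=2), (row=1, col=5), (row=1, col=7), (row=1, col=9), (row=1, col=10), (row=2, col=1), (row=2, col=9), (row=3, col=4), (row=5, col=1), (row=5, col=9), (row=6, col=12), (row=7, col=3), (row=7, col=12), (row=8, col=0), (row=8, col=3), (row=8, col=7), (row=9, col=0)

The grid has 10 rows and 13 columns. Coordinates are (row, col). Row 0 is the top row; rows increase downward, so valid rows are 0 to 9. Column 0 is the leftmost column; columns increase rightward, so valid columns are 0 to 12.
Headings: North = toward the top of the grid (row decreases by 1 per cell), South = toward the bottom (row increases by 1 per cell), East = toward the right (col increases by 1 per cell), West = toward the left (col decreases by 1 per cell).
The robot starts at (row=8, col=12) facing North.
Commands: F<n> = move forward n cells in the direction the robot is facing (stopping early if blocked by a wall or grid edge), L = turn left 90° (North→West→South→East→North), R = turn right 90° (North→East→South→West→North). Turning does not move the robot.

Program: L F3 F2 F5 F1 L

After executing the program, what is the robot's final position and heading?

Answer: Final position: (row=8, col=8), facing South

Derivation:
Start: (row=8, col=12), facing North
  L: turn left, now facing West
  F3: move forward 3, now at (row=8, col=9)
  F2: move forward 1/2 (blocked), now at (row=8, col=8)
  F5: move forward 0/5 (blocked), now at (row=8, col=8)
  F1: move forward 0/1 (blocked), now at (row=8, col=8)
  L: turn left, now facing South
Final: (row=8, col=8), facing South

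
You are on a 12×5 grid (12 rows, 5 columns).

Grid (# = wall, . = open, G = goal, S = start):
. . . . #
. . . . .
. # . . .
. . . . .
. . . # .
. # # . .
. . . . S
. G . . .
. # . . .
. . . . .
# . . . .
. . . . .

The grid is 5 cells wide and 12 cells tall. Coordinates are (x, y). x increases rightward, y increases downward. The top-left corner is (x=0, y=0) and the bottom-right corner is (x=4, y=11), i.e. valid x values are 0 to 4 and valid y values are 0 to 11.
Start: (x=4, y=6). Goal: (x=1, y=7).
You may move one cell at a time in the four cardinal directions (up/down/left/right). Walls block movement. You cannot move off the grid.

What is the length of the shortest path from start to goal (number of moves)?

BFS from (x=4, y=6) until reaching (x=1, y=7):
  Distance 0: (x=4, y=6)
  Distance 1: (x=4, y=5), (x=3, y=6), (x=4, y=7)
  Distance 2: (x=4, y=4), (x=3, y=5), (x=2, y=6), (x=3, y=7), (x=4, y=8)
  Distance 3: (x=4, y=3), (x=1, y=6), (x=2, y=7), (x=3, y=8), (x=4, y=9)
  Distance 4: (x=4, y=2), (x=3, y=3), (x=0, y=6), (x=1, y=7), (x=2, y=8), (x=3, y=9), (x=4, y=10)  <- goal reached here
One shortest path (4 moves): (x=4, y=6) -> (x=3, y=6) -> (x=2, y=6) -> (x=1, y=6) -> (x=1, y=7)

Answer: Shortest path length: 4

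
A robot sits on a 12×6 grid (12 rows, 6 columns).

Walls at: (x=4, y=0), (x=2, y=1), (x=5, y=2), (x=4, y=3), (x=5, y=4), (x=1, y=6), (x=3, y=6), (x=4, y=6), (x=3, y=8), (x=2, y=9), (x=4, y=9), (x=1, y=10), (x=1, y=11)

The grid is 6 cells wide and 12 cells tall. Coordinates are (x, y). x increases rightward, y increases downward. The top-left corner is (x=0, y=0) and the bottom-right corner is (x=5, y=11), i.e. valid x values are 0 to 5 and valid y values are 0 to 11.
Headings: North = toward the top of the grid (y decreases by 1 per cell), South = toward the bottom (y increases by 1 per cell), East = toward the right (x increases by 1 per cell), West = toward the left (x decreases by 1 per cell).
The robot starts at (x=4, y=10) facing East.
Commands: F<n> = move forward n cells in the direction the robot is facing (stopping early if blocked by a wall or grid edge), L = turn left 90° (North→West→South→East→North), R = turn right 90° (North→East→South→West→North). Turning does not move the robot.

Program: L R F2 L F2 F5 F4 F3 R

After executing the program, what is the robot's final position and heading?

Answer: Final position: (x=5, y=5), facing East

Derivation:
Start: (x=4, y=10), facing East
  L: turn left, now facing North
  R: turn right, now facing East
  F2: move forward 1/2 (blocked), now at (x=5, y=10)
  L: turn left, now facing North
  F2: move forward 2, now at (x=5, y=8)
  F5: move forward 3/5 (blocked), now at (x=5, y=5)
  F4: move forward 0/4 (blocked), now at (x=5, y=5)
  F3: move forward 0/3 (blocked), now at (x=5, y=5)
  R: turn right, now facing East
Final: (x=5, y=5), facing East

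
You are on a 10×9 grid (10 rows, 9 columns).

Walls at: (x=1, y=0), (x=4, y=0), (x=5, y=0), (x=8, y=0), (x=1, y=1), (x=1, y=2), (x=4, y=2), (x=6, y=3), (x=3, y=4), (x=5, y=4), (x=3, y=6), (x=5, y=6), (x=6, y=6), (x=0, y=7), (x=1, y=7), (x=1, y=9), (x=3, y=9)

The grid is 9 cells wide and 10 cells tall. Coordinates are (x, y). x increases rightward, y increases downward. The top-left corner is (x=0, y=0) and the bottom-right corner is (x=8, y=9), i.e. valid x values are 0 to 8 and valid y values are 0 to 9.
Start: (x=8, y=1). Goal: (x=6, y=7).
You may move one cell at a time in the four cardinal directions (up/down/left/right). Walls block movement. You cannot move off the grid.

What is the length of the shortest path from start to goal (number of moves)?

Answer: Shortest path length: 8

Derivation:
BFS from (x=8, y=1) until reaching (x=6, y=7):
  Distance 0: (x=8, y=1)
  Distance 1: (x=7, y=1), (x=8, y=2)
  Distance 2: (x=7, y=0), (x=6, y=1), (x=7, y=2), (x=8, y=3)
  Distance 3: (x=6, y=0), (x=5, y=1), (x=6, y=2), (x=7, y=3), (x=8, y=4)
  Distance 4: (x=4, y=1), (x=5, y=2), (x=7, y=4), (x=8, y=5)
  Distance 5: (x=3, y=1), (x=5, y=3), (x=6, y=4), (x=7, y=5), (x=8, y=6)
  Distance 6: (x=3, y=0), (x=2, y=1), (x=3, y=2), (x=4, y=3), (x=6, y=5), (x=7, y=6), (x=8, y=7)
  Distance 7: (x=2, y=0), (x=2, y=2), (x=3, y=3), (x=4, y=4), (x=5, y=5), (x=7, y=7), (x=8, y=8)
  Distance 8: (x=2, y=3), (x=4, y=5), (x=6, y=7), (x=7, y=8), (x=8, y=9)  <- goal reached here
One shortest path (8 moves): (x=8, y=1) -> (x=7, y=1) -> (x=7, y=2) -> (x=7, y=3) -> (x=7, y=4) -> (x=7, y=5) -> (x=7, y=6) -> (x=7, y=7) -> (x=6, y=7)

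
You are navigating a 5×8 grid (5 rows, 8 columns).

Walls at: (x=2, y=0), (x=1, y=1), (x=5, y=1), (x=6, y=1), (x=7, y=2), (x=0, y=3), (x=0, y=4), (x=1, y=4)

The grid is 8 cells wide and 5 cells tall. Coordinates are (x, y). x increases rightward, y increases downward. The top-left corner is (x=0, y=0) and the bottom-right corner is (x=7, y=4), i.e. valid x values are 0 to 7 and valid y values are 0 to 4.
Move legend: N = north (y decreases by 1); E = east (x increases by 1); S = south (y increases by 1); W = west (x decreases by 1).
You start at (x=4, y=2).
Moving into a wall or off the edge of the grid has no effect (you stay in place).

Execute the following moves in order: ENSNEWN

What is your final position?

Answer: Final position: (x=5, y=2)

Derivation:
Start: (x=4, y=2)
  E (east): (x=4, y=2) -> (x=5, y=2)
  N (north): blocked, stay at (x=5, y=2)
  S (south): (x=5, y=2) -> (x=5, y=3)
  N (north): (x=5, y=3) -> (x=5, y=2)
  E (east): (x=5, y=2) -> (x=6, y=2)
  W (west): (x=6, y=2) -> (x=5, y=2)
  N (north): blocked, stay at (x=5, y=2)
Final: (x=5, y=2)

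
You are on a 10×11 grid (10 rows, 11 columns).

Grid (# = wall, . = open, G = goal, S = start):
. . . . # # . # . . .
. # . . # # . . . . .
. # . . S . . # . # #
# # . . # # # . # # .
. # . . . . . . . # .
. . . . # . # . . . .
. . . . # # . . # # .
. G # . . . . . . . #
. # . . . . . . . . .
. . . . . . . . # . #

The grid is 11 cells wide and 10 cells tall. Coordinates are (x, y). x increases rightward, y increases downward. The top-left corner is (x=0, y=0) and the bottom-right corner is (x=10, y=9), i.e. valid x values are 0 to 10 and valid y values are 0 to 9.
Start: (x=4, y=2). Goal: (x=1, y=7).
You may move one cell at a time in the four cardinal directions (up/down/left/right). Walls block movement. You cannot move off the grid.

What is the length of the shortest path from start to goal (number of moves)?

BFS from (x=4, y=2) until reaching (x=1, y=7):
  Distance 0: (x=4, y=2)
  Distance 1: (x=3, y=2), (x=5, y=2)
  Distance 2: (x=3, y=1), (x=2, y=2), (x=6, y=2), (x=3, y=3)
  Distance 3: (x=3, y=0), (x=2, y=1), (x=6, y=1), (x=2, y=3), (x=3, y=4)
  Distance 4: (x=2, y=0), (x=6, y=0), (x=7, y=1), (x=2, y=4), (x=4, y=4), (x=3, y=5)
  Distance 5: (x=1, y=0), (x=8, y=1), (x=5, y=4), (x=2, y=5), (x=3, y=6)
  Distance 6: (x=0, y=0), (x=8, y=0), (x=9, y=1), (x=8, y=2), (x=6, y=4), (x=1, y=5), (x=5, y=5), (x=2, y=6), (x=3, y=7)
  Distance 7: (x=9, y=0), (x=0, y=1), (x=10, y=1), (x=7, y=4), (x=0, y=5), (x=1, y=6), (x=4, y=7), (x=3, y=8)
  Distance 8: (x=10, y=0), (x=0, y=2), (x=7, y=3), (x=0, y=4), (x=8, y=4), (x=7, y=5), (x=0, y=6), (x=1, y=7), (x=5, y=7), (x=2, y=8), (x=4, y=8), (x=3, y=9)  <- goal reached here
One shortest path (8 moves): (x=4, y=2) -> (x=3, y=2) -> (x=2, y=2) -> (x=2, y=3) -> (x=2, y=4) -> (x=2, y=5) -> (x=1, y=5) -> (x=1, y=6) -> (x=1, y=7)

Answer: Shortest path length: 8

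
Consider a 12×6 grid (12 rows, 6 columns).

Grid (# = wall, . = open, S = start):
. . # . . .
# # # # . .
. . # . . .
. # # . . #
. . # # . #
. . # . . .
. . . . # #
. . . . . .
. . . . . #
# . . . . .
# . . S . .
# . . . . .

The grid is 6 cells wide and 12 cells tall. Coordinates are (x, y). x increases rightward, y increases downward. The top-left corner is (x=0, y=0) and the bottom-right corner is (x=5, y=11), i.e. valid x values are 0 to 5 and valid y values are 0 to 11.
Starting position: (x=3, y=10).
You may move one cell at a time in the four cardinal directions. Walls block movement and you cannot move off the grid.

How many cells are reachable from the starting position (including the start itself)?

Answer: Reachable cells: 51

Derivation:
BFS flood-fill from (x=3, y=10):
  Distance 0: (x=3, y=10)
  Distance 1: (x=3, y=9), (x=2, y=10), (x=4, y=10), (x=3, y=11)
  Distance 2: (x=3, y=8), (x=2, y=9), (x=4, y=9), (x=1, y=10), (x=5, y=10), (x=2, y=11), (x=4, y=11)
  Distance 3: (x=3, y=7), (x=2, y=8), (x=4, y=8), (x=1, y=9), (x=5, y=9), (x=1, y=11), (x=5, y=11)
  Distance 4: (x=3, y=6), (x=2, y=7), (x=4, y=7), (x=1, y=8)
  Distance 5: (x=3, y=5), (x=2, y=6), (x=1, y=7), (x=5, y=7), (x=0, y=8)
  Distance 6: (x=4, y=5), (x=1, y=6), (x=0, y=7)
  Distance 7: (x=4, y=4), (x=1, y=5), (x=5, y=5), (x=0, y=6)
  Distance 8: (x=4, y=3), (x=1, y=4), (x=0, y=5)
  Distance 9: (x=4, y=2), (x=3, y=3), (x=0, y=4)
  Distance 10: (x=4, y=1), (x=3, y=2), (x=5, y=2), (x=0, y=3)
  Distance 11: (x=4, y=0), (x=5, y=1), (x=0, y=2)
  Distance 12: (x=3, y=0), (x=5, y=0), (x=1, y=2)
Total reachable: 51 (grid has 53 open cells total)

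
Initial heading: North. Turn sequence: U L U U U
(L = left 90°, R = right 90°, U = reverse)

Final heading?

Answer: Final heading: West

Derivation:
Start: North
  U (U-turn (180°)) -> South
  L (left (90° counter-clockwise)) -> East
  U (U-turn (180°)) -> West
  U (U-turn (180°)) -> East
  U (U-turn (180°)) -> West
Final: West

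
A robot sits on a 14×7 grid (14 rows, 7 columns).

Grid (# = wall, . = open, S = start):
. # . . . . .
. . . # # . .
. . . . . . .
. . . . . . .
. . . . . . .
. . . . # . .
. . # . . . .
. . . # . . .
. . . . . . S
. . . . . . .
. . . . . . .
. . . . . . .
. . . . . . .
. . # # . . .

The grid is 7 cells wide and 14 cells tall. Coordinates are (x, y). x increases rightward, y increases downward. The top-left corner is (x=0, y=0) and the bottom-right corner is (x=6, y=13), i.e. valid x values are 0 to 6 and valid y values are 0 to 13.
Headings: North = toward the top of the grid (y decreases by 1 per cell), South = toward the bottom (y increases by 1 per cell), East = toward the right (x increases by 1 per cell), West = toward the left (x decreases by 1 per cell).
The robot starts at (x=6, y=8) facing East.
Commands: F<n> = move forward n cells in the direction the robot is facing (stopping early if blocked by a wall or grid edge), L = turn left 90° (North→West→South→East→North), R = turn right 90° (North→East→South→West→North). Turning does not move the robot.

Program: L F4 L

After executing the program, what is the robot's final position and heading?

Start: (x=6, y=8), facing East
  L: turn left, now facing North
  F4: move forward 4, now at (x=6, y=4)
  L: turn left, now facing West
Final: (x=6, y=4), facing West

Answer: Final position: (x=6, y=4), facing West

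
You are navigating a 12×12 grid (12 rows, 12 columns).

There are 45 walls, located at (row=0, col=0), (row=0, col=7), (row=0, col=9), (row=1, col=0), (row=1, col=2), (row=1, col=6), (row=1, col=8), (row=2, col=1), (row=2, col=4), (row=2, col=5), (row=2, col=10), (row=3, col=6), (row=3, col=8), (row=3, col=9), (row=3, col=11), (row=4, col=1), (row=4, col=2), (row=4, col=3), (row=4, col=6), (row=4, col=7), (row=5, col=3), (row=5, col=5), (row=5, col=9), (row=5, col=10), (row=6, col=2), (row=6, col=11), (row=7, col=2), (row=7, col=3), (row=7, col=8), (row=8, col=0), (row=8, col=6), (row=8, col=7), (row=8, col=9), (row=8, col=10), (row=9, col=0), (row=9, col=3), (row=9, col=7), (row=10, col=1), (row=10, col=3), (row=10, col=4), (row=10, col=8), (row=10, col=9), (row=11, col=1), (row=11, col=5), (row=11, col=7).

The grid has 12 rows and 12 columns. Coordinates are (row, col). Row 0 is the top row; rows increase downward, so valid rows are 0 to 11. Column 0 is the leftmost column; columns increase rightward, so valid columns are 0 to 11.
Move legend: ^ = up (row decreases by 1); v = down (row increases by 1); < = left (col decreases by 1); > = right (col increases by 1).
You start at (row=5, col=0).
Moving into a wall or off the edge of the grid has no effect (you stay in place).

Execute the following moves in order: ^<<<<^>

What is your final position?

Start: (row=5, col=0)
  ^ (up): (row=5, col=0) -> (row=4, col=0)
  [×4]< (left): blocked, stay at (row=4, col=0)
  ^ (up): (row=4, col=0) -> (row=3, col=0)
  > (right): (row=3, col=0) -> (row=3, col=1)
Final: (row=3, col=1)

Answer: Final position: (row=3, col=1)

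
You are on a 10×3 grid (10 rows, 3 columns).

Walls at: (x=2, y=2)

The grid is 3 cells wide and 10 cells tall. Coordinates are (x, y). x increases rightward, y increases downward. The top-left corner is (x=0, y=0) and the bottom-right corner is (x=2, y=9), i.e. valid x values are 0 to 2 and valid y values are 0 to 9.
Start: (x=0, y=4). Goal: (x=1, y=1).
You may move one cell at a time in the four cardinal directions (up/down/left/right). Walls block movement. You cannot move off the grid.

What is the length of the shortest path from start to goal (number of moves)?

BFS from (x=0, y=4) until reaching (x=1, y=1):
  Distance 0: (x=0, y=4)
  Distance 1: (x=0, y=3), (x=1, y=4), (x=0, y=5)
  Distance 2: (x=0, y=2), (x=1, y=3), (x=2, y=4), (x=1, y=5), (x=0, y=6)
  Distance 3: (x=0, y=1), (x=1, y=2), (x=2, y=3), (x=2, y=5), (x=1, y=6), (x=0, y=7)
  Distance 4: (x=0, y=0), (x=1, y=1), (x=2, y=6), (x=1, y=7), (x=0, y=8)  <- goal reached here
One shortest path (4 moves): (x=0, y=4) -> (x=1, y=4) -> (x=1, y=3) -> (x=1, y=2) -> (x=1, y=1)

Answer: Shortest path length: 4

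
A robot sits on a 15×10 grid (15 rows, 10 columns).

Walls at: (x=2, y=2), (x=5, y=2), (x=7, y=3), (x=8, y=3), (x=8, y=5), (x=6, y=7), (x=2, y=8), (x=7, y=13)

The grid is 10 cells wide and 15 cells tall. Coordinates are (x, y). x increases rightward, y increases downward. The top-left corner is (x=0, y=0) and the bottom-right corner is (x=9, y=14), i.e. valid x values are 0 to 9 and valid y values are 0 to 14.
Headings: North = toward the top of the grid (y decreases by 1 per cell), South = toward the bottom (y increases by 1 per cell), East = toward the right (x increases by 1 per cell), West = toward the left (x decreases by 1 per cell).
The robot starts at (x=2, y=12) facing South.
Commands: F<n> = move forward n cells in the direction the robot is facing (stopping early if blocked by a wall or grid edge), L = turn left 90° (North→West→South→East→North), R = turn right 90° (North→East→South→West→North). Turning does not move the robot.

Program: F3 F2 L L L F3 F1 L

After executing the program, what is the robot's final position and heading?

Start: (x=2, y=12), facing South
  F3: move forward 2/3 (blocked), now at (x=2, y=14)
  F2: move forward 0/2 (blocked), now at (x=2, y=14)
  L: turn left, now facing East
  L: turn left, now facing North
  L: turn left, now facing West
  F3: move forward 2/3 (blocked), now at (x=0, y=14)
  F1: move forward 0/1 (blocked), now at (x=0, y=14)
  L: turn left, now facing South
Final: (x=0, y=14), facing South

Answer: Final position: (x=0, y=14), facing South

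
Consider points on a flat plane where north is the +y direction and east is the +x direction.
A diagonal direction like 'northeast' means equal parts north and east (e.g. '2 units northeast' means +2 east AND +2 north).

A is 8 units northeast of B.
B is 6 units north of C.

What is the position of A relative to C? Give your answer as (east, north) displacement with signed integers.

Place C at the origin (east=0, north=0).
  B is 6 units north of C: delta (east=+0, north=+6); B at (east=0, north=6).
  A is 8 units northeast of B: delta (east=+8, north=+8); A at (east=8, north=14).
Therefore A relative to C: (east=8, north=14).

Answer: A is at (east=8, north=14) relative to C.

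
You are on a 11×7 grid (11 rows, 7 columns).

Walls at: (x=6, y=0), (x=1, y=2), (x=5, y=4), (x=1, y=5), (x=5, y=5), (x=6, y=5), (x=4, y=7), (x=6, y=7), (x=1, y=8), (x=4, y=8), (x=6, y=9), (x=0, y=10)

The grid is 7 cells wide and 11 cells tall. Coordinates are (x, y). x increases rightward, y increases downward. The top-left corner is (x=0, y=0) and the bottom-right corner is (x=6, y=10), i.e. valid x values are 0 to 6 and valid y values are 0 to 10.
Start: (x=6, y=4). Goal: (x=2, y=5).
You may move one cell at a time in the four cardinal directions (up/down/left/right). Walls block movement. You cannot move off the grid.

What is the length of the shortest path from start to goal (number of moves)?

Answer: Shortest path length: 7

Derivation:
BFS from (x=6, y=4) until reaching (x=2, y=5):
  Distance 0: (x=6, y=4)
  Distance 1: (x=6, y=3)
  Distance 2: (x=6, y=2), (x=5, y=3)
  Distance 3: (x=6, y=1), (x=5, y=2), (x=4, y=3)
  Distance 4: (x=5, y=1), (x=4, y=2), (x=3, y=3), (x=4, y=4)
  Distance 5: (x=5, y=0), (x=4, y=1), (x=3, y=2), (x=2, y=3), (x=3, y=4), (x=4, y=5)
  Distance 6: (x=4, y=0), (x=3, y=1), (x=2, y=2), (x=1, y=3), (x=2, y=4), (x=3, y=5), (x=4, y=6)
  Distance 7: (x=3, y=0), (x=2, y=1), (x=0, y=3), (x=1, y=4), (x=2, y=5), (x=3, y=6), (x=5, y=6)  <- goal reached here
One shortest path (7 moves): (x=6, y=4) -> (x=6, y=3) -> (x=5, y=3) -> (x=4, y=3) -> (x=3, y=3) -> (x=2, y=3) -> (x=2, y=4) -> (x=2, y=5)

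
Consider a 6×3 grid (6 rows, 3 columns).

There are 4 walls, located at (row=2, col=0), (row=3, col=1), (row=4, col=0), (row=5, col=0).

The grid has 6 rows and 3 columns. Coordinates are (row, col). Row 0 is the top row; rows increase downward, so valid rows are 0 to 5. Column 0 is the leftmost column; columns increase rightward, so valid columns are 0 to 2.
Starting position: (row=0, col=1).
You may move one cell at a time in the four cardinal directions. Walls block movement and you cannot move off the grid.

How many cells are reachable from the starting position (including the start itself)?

BFS flood-fill from (row=0, col=1):
  Distance 0: (row=0, col=1)
  Distance 1: (row=0, col=0), (row=0, col=2), (row=1, col=1)
  Distance 2: (row=1, col=0), (row=1, col=2), (row=2, col=1)
  Distance 3: (row=2, col=2)
  Distance 4: (row=3, col=2)
  Distance 5: (row=4, col=2)
  Distance 6: (row=4, col=1), (row=5, col=2)
  Distance 7: (row=5, col=1)
Total reachable: 13 (grid has 14 open cells total)

Answer: Reachable cells: 13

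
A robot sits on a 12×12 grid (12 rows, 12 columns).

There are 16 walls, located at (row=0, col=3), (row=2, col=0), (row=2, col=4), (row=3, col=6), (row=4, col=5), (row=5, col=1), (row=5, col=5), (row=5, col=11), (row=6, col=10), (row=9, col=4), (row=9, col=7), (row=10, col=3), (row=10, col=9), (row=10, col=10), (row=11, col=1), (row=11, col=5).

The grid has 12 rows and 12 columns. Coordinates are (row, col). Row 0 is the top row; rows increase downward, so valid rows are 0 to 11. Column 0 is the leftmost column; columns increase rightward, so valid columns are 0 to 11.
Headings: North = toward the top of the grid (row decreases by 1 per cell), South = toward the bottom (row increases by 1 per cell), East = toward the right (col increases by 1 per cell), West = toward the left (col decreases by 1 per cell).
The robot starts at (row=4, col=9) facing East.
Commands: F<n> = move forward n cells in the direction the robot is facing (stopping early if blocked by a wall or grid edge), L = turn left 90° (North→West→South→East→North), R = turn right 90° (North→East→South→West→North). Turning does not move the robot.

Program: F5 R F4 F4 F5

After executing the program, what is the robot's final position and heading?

Answer: Final position: (row=4, col=11), facing South

Derivation:
Start: (row=4, col=9), facing East
  F5: move forward 2/5 (blocked), now at (row=4, col=11)
  R: turn right, now facing South
  F4: move forward 0/4 (blocked), now at (row=4, col=11)
  F4: move forward 0/4 (blocked), now at (row=4, col=11)
  F5: move forward 0/5 (blocked), now at (row=4, col=11)
Final: (row=4, col=11), facing South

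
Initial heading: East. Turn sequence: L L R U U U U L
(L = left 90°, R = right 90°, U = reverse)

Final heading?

Answer: Final heading: West

Derivation:
Start: East
  L (left (90° counter-clockwise)) -> North
  L (left (90° counter-clockwise)) -> West
  R (right (90° clockwise)) -> North
  U (U-turn (180°)) -> South
  U (U-turn (180°)) -> North
  U (U-turn (180°)) -> South
  U (U-turn (180°)) -> North
  L (left (90° counter-clockwise)) -> West
Final: West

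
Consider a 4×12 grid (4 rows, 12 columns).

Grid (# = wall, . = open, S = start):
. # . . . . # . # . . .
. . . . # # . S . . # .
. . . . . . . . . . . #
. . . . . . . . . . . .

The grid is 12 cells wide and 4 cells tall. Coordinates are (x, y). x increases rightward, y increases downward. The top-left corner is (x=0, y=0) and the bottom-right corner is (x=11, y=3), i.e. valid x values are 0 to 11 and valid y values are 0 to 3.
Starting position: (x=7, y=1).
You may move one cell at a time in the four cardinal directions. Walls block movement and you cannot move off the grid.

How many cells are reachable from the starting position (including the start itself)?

BFS flood-fill from (x=7, y=1):
  Distance 0: (x=7, y=1)
  Distance 1: (x=7, y=0), (x=6, y=1), (x=8, y=1), (x=7, y=2)
  Distance 2: (x=9, y=1), (x=6, y=2), (x=8, y=2), (x=7, y=3)
  Distance 3: (x=9, y=0), (x=5, y=2), (x=9, y=2), (x=6, y=3), (x=8, y=3)
  Distance 4: (x=10, y=0), (x=4, y=2), (x=10, y=2), (x=5, y=3), (x=9, y=3)
  Distance 5: (x=11, y=0), (x=3, y=2), (x=4, y=3), (x=10, y=3)
  Distance 6: (x=3, y=1), (x=11, y=1), (x=2, y=2), (x=3, y=3), (x=11, y=3)
  Distance 7: (x=3, y=0), (x=2, y=1), (x=1, y=2), (x=2, y=3)
  Distance 8: (x=2, y=0), (x=4, y=0), (x=1, y=1), (x=0, y=2), (x=1, y=3)
  Distance 9: (x=5, y=0), (x=0, y=1), (x=0, y=3)
  Distance 10: (x=0, y=0)
Total reachable: 41 (grid has 41 open cells total)

Answer: Reachable cells: 41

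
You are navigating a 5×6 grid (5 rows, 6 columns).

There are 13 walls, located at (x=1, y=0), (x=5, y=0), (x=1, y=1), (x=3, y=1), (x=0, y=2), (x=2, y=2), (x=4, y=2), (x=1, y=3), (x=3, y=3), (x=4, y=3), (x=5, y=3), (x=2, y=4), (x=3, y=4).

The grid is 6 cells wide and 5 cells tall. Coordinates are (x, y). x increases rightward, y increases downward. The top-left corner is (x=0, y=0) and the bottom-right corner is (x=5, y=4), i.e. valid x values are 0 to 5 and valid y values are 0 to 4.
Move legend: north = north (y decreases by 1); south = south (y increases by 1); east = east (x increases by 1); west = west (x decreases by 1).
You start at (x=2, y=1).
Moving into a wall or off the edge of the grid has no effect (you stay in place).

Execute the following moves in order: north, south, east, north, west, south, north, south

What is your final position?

Start: (x=2, y=1)
  north (north): (x=2, y=1) -> (x=2, y=0)
  south (south): (x=2, y=0) -> (x=2, y=1)
  east (east): blocked, stay at (x=2, y=1)
  north (north): (x=2, y=1) -> (x=2, y=0)
  west (west): blocked, stay at (x=2, y=0)
  south (south): (x=2, y=0) -> (x=2, y=1)
  north (north): (x=2, y=1) -> (x=2, y=0)
  south (south): (x=2, y=0) -> (x=2, y=1)
Final: (x=2, y=1)

Answer: Final position: (x=2, y=1)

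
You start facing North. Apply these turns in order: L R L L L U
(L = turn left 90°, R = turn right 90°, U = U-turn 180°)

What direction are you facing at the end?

Start: North
  L (left (90° counter-clockwise)) -> West
  R (right (90° clockwise)) -> North
  L (left (90° counter-clockwise)) -> West
  L (left (90° counter-clockwise)) -> South
  L (left (90° counter-clockwise)) -> East
  U (U-turn (180°)) -> West
Final: West

Answer: Final heading: West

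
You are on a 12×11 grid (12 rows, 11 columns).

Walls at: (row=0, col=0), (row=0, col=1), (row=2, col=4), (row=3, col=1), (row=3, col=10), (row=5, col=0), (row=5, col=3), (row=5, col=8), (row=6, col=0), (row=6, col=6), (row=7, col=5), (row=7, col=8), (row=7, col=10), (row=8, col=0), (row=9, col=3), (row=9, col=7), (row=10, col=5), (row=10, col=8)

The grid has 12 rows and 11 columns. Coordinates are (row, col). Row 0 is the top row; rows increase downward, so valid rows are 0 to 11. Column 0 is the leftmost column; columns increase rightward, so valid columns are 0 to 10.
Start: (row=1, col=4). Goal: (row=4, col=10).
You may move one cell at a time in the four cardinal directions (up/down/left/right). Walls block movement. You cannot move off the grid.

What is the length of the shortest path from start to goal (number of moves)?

BFS from (row=1, col=4) until reaching (row=4, col=10):
  Distance 0: (row=1, col=4)
  Distance 1: (row=0, col=4), (row=1, col=3), (row=1, col=5)
  Distance 2: (row=0, col=3), (row=0, col=5), (row=1, col=2), (row=1, col=6), (row=2, col=3), (row=2, col=5)
  Distance 3: (row=0, col=2), (row=0, col=6), (row=1, col=1), (row=1, col=7), (row=2, col=2), (row=2, col=6), (row=3, col=3), (row=3, col=5)
  Distance 4: (row=0, col=7), (row=1, col=0), (row=1, col=8), (row=2, col=1), (row=2, col=7), (row=3, col=2), (row=3, col=4), (row=3, col=6), (row=4, col=3), (row=4, col=5)
  Distance 5: (row=0, col=8), (row=1, col=9), (row=2, col=0), (row=2, col=8), (row=3, col=7), (row=4, col=2), (row=4, col=4), (row=4, col=6), (row=5, col=5)
  Distance 6: (row=0, col=9), (row=1, col=10), (row=2, col=9), (row=3, col=0), (row=3, col=8), (row=4, col=1), (row=4, col=7), (row=5, col=2), (row=5, col=4), (row=5, col=6), (row=6, col=5)
  Distance 7: (row=0, col=10), (row=2, col=10), (row=3, col=9), (row=4, col=0), (row=4, col=8), (row=5, col=1), (row=5, col=7), (row=6, col=2), (row=6, col=4)
  Distance 8: (row=4, col=9), (row=6, col=1), (row=6, col=3), (row=6, col=7), (row=7, col=2), (row=7, col=4)
  Distance 9: (row=4, col=10), (row=5, col=9), (row=6, col=8), (row=7, col=1), (row=7, col=3), (row=7, col=7), (row=8, col=2), (row=8, col=4)  <- goal reached here
One shortest path (9 moves): (row=1, col=4) -> (row=1, col=5) -> (row=1, col=6) -> (row=1, col=7) -> (row=1, col=8) -> (row=1, col=9) -> (row=2, col=9) -> (row=3, col=9) -> (row=4, col=9) -> (row=4, col=10)

Answer: Shortest path length: 9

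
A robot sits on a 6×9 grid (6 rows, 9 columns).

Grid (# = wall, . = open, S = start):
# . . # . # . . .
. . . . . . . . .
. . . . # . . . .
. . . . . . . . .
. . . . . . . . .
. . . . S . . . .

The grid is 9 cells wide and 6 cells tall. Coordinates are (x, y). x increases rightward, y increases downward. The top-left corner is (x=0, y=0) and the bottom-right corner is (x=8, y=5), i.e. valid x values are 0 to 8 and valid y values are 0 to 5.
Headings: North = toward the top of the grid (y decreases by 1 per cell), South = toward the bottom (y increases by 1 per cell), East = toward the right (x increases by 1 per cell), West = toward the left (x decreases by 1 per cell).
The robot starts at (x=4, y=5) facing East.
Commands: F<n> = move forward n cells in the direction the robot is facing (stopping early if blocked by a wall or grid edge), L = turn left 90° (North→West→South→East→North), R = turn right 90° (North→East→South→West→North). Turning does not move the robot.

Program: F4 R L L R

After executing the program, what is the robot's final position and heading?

Start: (x=4, y=5), facing East
  F4: move forward 4, now at (x=8, y=5)
  R: turn right, now facing South
  L: turn left, now facing East
  L: turn left, now facing North
  R: turn right, now facing East
Final: (x=8, y=5), facing East

Answer: Final position: (x=8, y=5), facing East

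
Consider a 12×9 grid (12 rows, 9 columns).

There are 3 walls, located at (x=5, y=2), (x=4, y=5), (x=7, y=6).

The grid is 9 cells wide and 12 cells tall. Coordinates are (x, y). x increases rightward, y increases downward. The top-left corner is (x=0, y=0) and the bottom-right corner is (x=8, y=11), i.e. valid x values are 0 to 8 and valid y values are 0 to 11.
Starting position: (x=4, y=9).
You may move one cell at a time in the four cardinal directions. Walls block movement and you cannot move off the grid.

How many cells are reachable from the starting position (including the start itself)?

BFS flood-fill from (x=4, y=9):
  Distance 0: (x=4, y=9)
  Distance 1: (x=4, y=8), (x=3, y=9), (x=5, y=9), (x=4, y=10)
  Distance 2: (x=4, y=7), (x=3, y=8), (x=5, y=8), (x=2, y=9), (x=6, y=9), (x=3, y=10), (x=5, y=10), (x=4, y=11)
  Distance 3: (x=4, y=6), (x=3, y=7), (x=5, y=7), (x=2, y=8), (x=6, y=8), (x=1, y=9), (x=7, y=9), (x=2, y=10), (x=6, y=10), (x=3, y=11), (x=5, y=11)
  Distance 4: (x=3, y=6), (x=5, y=6), (x=2, y=7), (x=6, y=7), (x=1, y=8), (x=7, y=8), (x=0, y=9), (x=8, y=9), (x=1, y=10), (x=7, y=10), (x=2, y=11), (x=6, y=11)
  Distance 5: (x=3, y=5), (x=5, y=5), (x=2, y=6), (x=6, y=6), (x=1, y=7), (x=7, y=7), (x=0, y=8), (x=8, y=8), (x=0, y=10), (x=8, y=10), (x=1, y=11), (x=7, y=11)
  Distance 6: (x=3, y=4), (x=5, y=4), (x=2, y=5), (x=6, y=5), (x=1, y=6), (x=0, y=7), (x=8, y=7), (x=0, y=11), (x=8, y=11)
  Distance 7: (x=3, y=3), (x=5, y=3), (x=2, y=4), (x=4, y=4), (x=6, y=4), (x=1, y=5), (x=7, y=5), (x=0, y=6), (x=8, y=6)
  Distance 8: (x=3, y=2), (x=2, y=3), (x=4, y=3), (x=6, y=3), (x=1, y=4), (x=7, y=4), (x=0, y=5), (x=8, y=5)
  Distance 9: (x=3, y=1), (x=2, y=2), (x=4, y=2), (x=6, y=2), (x=1, y=3), (x=7, y=3), (x=0, y=4), (x=8, y=4)
  Distance 10: (x=3, y=0), (x=2, y=1), (x=4, y=1), (x=6, y=1), (x=1, y=2), (x=7, y=2), (x=0, y=3), (x=8, y=3)
  Distance 11: (x=2, y=0), (x=4, y=0), (x=6, y=0), (x=1, y=1), (x=5, y=1), (x=7, y=1), (x=0, y=2), (x=8, y=2)
  Distance 12: (x=1, y=0), (x=5, y=0), (x=7, y=0), (x=0, y=1), (x=8, y=1)
  Distance 13: (x=0, y=0), (x=8, y=0)
Total reachable: 105 (grid has 105 open cells total)

Answer: Reachable cells: 105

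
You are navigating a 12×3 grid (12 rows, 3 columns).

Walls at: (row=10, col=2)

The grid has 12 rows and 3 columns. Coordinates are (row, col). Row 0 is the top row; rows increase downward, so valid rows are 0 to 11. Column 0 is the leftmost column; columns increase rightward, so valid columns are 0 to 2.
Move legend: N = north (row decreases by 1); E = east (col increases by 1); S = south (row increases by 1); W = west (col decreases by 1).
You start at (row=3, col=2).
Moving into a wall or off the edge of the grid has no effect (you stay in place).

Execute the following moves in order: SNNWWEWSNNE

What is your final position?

Answer: Final position: (row=1, col=1)

Derivation:
Start: (row=3, col=2)
  S (south): (row=3, col=2) -> (row=4, col=2)
  N (north): (row=4, col=2) -> (row=3, col=2)
  N (north): (row=3, col=2) -> (row=2, col=2)
  W (west): (row=2, col=2) -> (row=2, col=1)
  W (west): (row=2, col=1) -> (row=2, col=0)
  E (east): (row=2, col=0) -> (row=2, col=1)
  W (west): (row=2, col=1) -> (row=2, col=0)
  S (south): (row=2, col=0) -> (row=3, col=0)
  N (north): (row=3, col=0) -> (row=2, col=0)
  N (north): (row=2, col=0) -> (row=1, col=0)
  E (east): (row=1, col=0) -> (row=1, col=1)
Final: (row=1, col=1)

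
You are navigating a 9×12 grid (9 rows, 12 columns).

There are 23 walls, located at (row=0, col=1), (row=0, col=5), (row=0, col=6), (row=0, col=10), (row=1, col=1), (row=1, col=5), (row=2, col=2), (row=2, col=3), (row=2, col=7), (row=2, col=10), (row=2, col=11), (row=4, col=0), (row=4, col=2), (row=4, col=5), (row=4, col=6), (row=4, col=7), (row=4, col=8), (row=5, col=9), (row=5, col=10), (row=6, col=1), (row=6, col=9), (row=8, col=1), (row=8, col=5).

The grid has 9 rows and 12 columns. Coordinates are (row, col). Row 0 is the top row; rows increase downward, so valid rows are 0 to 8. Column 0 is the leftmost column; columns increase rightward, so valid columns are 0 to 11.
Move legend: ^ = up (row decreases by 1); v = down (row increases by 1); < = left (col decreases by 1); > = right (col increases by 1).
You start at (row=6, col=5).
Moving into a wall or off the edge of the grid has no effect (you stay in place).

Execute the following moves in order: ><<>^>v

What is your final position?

Answer: Final position: (row=6, col=6)

Derivation:
Start: (row=6, col=5)
  > (right): (row=6, col=5) -> (row=6, col=6)
  < (left): (row=6, col=6) -> (row=6, col=5)
  < (left): (row=6, col=5) -> (row=6, col=4)
  > (right): (row=6, col=4) -> (row=6, col=5)
  ^ (up): (row=6, col=5) -> (row=5, col=5)
  > (right): (row=5, col=5) -> (row=5, col=6)
  v (down): (row=5, col=6) -> (row=6, col=6)
Final: (row=6, col=6)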